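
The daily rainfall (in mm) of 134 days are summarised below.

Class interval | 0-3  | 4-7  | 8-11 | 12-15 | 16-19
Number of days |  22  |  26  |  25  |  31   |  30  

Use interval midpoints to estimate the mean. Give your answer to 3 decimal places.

10.127

Midpoints: 1.5, 5.5, 9.5, 13.5, 17.5
Σfm = 22×1.5 + 26×5.5 + 25×9.5 + 31×13.5 + 30×17.5 = 1357
n = Σf = 134
Mean = 1357 / 134 = 10.1269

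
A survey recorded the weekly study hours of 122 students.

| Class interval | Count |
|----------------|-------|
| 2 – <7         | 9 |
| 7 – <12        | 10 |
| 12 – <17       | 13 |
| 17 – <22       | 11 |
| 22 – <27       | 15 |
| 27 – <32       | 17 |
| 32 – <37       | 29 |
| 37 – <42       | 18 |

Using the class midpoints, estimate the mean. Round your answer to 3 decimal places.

25.566

Midpoints: 4.5, 9.5, 14.5, 19.5, 24.5, 29.5, 34.5, 39.5
Σfm = 9×4.5 + 10×9.5 + 13×14.5 + 11×19.5 + 15×24.5 + 17×29.5 + 29×34.5 + 18×39.5 = 3119
n = Σf = 122
Mean = 3119 / 122 = 25.5656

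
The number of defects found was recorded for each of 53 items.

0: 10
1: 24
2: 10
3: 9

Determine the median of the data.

1

Cumulative frequencies: 10, 34, 44, 53
n = 53, so the median is the value in position (n+1)/2 = 27.
Position 27 falls at value 1.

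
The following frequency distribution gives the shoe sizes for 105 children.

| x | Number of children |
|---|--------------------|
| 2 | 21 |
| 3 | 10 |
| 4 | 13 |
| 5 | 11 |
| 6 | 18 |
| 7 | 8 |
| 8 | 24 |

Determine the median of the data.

Cumulative frequencies: 21, 31, 44, 55, 73, 81, 105
n = 105, so the median is the value in position (n+1)/2 = 53.
Position 53 falls at value 5.

5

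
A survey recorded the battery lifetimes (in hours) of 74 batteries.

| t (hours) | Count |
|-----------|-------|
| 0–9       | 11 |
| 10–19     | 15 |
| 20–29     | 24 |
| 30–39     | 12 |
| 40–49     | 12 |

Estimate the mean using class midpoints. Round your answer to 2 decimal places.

Midpoints: 4.5, 14.5, 24.5, 34.5, 44.5
Σfm = 11×4.5 + 15×14.5 + 24×24.5 + 12×34.5 + 12×44.5 = 1803
n = Σf = 74
Mean = 1803 / 74 = 24.3649

24.36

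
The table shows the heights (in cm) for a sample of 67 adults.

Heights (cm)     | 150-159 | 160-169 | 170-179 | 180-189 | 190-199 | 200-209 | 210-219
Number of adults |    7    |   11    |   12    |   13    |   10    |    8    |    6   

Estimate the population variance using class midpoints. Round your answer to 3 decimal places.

Midpoints: 154.5, 164.5, 174.5, 184.5, 194.5, 204.5, 214.5
n = 67, Σfm = 12251.5, mean = 182.8582
Σfm² = 2261606.75
Σf(m − x̄)² = Σfm² − (Σfm)²/n = 2261606.75 − 12251.5²/67 = 21319.4030
Population variance = 21319.4030 / 67 = 318.2000

318.200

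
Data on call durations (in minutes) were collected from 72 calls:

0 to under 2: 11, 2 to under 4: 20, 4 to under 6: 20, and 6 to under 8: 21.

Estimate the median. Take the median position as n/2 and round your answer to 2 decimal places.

Cumulative frequencies: 11, 31, 51, 72
n = 72; position = n/2 = 36.
This falls in the class 4 to under 6: L = 4, F = 31, f = 20, h = 2.
Median ≈ 4 + ((36 − 31) / 20) × 2 = 4.5000

4.50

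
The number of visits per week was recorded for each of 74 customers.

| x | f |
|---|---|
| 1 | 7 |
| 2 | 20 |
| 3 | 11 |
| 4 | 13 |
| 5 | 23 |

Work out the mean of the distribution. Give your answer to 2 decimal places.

Values: 1, 2, 3, 4, 5
Σfx = 7×1 + 20×2 + 11×3 + 13×4 + 23×5 = 247
n = Σf = 74
Mean = 247 / 74 = 3.3378

3.34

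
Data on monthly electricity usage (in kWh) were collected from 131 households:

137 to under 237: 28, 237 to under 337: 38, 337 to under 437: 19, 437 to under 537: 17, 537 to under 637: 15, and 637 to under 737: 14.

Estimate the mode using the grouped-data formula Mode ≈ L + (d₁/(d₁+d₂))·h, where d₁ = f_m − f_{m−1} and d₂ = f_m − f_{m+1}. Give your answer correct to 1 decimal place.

271.5

Modal class: 237 to under 337 (highest frequency 38).
d₁ = 38 − 28 = 10, d₂ = 38 − 19 = 19
Mode ≈ 237 + (10/(10+19)) × 100 = 237 + 34.4828 = 271.4828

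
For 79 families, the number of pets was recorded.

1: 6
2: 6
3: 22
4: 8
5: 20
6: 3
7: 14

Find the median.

Cumulative frequencies: 6, 12, 34, 42, 62, 65, 79
n = 79, so the median is the value in position (n+1)/2 = 40.
Position 40 falls at value 4.

4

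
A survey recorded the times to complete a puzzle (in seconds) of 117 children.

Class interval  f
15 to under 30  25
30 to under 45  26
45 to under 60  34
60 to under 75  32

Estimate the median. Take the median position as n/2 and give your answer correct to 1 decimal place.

Cumulative frequencies: 25, 51, 85, 117
n = 117; position = n/2 = 58.5.
This falls in the class 45 to under 60: L = 45, F = 51, f = 34, h = 15.
Median ≈ 45 + ((58.5 − 51) / 34) × 15 = 48.3088

48.3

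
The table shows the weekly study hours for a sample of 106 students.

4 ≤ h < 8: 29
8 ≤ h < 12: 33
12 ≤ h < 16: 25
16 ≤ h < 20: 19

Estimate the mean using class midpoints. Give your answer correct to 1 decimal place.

11.3

Midpoints: 6, 10, 14, 18
Σfm = 29×6 + 33×10 + 25×14 + 19×18 = 1196
n = Σf = 106
Mean = 1196 / 106 = 11.2830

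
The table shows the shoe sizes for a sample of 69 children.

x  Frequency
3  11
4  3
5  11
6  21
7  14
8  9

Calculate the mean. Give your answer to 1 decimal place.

Values: 3, 4, 5, 6, 7, 8
Σfx = 11×3 + 3×4 + 11×5 + 21×6 + 14×7 + 9×8 = 396
n = Σf = 69
Mean = 396 / 69 = 5.7391

5.7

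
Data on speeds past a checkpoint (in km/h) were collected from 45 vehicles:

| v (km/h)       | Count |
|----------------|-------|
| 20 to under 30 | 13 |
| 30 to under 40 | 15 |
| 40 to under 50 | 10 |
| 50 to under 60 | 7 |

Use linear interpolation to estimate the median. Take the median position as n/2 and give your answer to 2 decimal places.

Cumulative frequencies: 13, 28, 38, 45
n = 45; position = n/2 = 22.5.
This falls in the class 30 to under 40: L = 30, F = 13, f = 15, h = 10.
Median ≈ 30 + ((22.5 − 13) / 15) × 10 = 36.3333

36.33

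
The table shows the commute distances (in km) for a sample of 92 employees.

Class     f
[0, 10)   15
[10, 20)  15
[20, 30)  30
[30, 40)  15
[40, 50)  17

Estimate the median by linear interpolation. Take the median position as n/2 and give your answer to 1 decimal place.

25.3

Cumulative frequencies: 15, 30, 60, 75, 92
n = 92; position = n/2 = 46.
This falls in the class [20, 30): L = 20, F = 30, f = 30, h = 10.
Median ≈ 20 + ((46 − 30) / 30) × 10 = 25.3333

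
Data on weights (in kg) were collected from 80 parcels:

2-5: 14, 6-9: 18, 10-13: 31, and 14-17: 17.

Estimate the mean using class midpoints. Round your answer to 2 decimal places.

Midpoints: 3.5, 7.5, 11.5, 15.5
Σfm = 14×3.5 + 18×7.5 + 31×11.5 + 17×15.5 = 804
n = Σf = 80
Mean = 804 / 80 = 10.0500

10.05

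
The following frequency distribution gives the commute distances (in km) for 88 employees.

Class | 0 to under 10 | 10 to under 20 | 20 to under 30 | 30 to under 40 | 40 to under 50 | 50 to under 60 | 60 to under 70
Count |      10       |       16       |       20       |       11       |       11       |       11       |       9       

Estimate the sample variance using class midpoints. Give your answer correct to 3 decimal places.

350.000

Midpoints: 5, 15, 25, 35, 45, 55, 65
n = 88, Σfm = 2860, mean = 32.5000
Σfm² = 123400
Σf(m − x̄)² = Σfm² − (Σfm)²/n = 123400 − 2860²/88 = 30450.0000
Sample variance = 30450.0000 / 87 = 350.0000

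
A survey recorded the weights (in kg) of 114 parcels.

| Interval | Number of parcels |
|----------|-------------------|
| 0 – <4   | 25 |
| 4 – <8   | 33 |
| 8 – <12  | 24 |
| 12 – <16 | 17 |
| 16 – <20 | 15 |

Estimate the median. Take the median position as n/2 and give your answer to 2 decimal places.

7.88

Cumulative frequencies: 25, 58, 82, 99, 114
n = 114; position = n/2 = 57.
This falls in the class 4 – <8: L = 4, F = 25, f = 33, h = 4.
Median ≈ 4 + ((57 − 25) / 33) × 4 = 7.8788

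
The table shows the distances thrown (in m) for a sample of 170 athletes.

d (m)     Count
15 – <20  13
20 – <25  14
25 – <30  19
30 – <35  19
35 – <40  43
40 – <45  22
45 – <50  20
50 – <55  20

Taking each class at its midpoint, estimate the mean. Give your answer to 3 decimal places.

36.647

Midpoints: 17.5, 22.5, 27.5, 32.5, 37.5, 42.5, 47.5, 52.5
Σfm = 13×17.5 + 14×22.5 + 19×27.5 + 19×32.5 + 43×37.5 + 22×42.5 + 20×47.5 + 20×52.5 = 6230
n = Σf = 170
Mean = 6230 / 170 = 36.6471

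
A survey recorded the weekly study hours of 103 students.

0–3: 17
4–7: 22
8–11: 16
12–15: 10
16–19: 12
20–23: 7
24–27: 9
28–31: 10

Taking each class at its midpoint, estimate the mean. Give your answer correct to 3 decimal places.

12.801

Midpoints: 1.5, 5.5, 9.5, 13.5, 17.5, 21.5, 25.5, 29.5
Σfm = 17×1.5 + 22×5.5 + 16×9.5 + 10×13.5 + 12×17.5 + 7×21.5 + 9×25.5 + 10×29.5 = 1318.5
n = Σf = 103
Mean = 1318.5 / 103 = 12.8010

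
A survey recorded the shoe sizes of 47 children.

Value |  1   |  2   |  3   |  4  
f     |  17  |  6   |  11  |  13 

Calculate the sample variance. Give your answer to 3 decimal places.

1.554

Values: 1, 2, 3, 4
n = 47, Σfx = 114, mean = 2.4255
Σfx² = 348
Σf(x − x̄)² = Σfx² − (Σfx)²/n = 348 − 114²/47 = 71.4894
Sample variance = 71.4894 / 46 = 1.5541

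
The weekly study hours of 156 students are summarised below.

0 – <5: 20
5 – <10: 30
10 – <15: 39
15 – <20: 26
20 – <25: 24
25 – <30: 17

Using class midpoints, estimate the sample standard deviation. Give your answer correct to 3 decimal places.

Midpoints: 2.5, 7.5, 12.5, 17.5, 22.5, 27.5
n = 156, Σfm = 2225, mean = 14.2628
Σfm² = 40875
Σf(m − x̄)² = Σfm² − (Σfm)²/n = 40875 − 2225²/156 = 9140.2244
Sample variance = 9140.2244 / 155 = 58.9692
Standard deviation = √58.9692 = 7.6791

7.679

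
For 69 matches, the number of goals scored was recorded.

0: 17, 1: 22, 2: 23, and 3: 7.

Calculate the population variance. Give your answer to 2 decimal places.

Values: 0, 1, 2, 3
n = 69, Σfx = 89, mean = 1.2899
Σfx² = 177
Σf(x − x̄)² = Σfx² − (Σfx)²/n = 177 − 89²/69 = 62.2029
Population variance = 62.2029 / 69 = 0.9015

0.90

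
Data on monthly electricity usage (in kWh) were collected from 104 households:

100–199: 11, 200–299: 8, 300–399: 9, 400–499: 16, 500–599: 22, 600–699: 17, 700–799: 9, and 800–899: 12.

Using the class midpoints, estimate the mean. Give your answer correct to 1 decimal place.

519.7

Midpoints: 149.5, 249.5, 349.5, 449.5, 549.5, 649.5, 749.5, 849.5
Σfm = 11×149.5 + 8×249.5 + 9×349.5 + 16×449.5 + 22×549.5 + 17×649.5 + 9×749.5 + 12×849.5 = 54048
n = Σf = 104
Mean = 54048 / 104 = 519.6923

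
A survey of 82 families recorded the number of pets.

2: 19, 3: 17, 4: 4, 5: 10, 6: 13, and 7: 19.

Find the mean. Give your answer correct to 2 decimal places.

Values: 2, 3, 4, 5, 6, 7
Σfx = 19×2 + 17×3 + 4×4 + 10×5 + 13×6 + 19×7 = 366
n = Σf = 82
Mean = 366 / 82 = 4.4634

4.46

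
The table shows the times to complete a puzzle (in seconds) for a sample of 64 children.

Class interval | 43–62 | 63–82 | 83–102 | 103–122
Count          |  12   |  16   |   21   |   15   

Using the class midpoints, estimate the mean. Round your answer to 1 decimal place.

Midpoints: 52.5, 72.5, 92.5, 112.5
Σfm = 12×52.5 + 16×72.5 + 21×92.5 + 15×112.5 = 5420
n = Σf = 64
Mean = 5420 / 64 = 84.6875

84.7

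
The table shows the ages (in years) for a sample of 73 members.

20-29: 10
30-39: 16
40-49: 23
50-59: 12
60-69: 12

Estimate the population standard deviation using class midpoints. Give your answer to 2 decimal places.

12.61

Midpoints: 24.5, 34.5, 44.5, 54.5, 64.5
n = 73, Σfm = 3248.5, mean = 44.5000
Σfm² = 156158.25
Σf(m − x̄)² = Σfm² − (Σfm)²/n = 156158.25 − 3248.5²/73 = 11600.0000
Population variance = 11600.0000 / 73 = 158.9041
Standard deviation = √158.9041 = 12.6057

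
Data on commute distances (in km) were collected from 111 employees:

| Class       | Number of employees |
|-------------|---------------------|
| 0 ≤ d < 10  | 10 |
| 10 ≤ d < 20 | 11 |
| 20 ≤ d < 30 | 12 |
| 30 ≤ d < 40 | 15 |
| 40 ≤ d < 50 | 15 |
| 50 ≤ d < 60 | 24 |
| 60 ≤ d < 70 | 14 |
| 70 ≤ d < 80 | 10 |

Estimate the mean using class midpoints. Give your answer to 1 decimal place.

42.3

Midpoints: 5, 15, 25, 35, 45, 55, 65, 75
Σfm = 10×5 + 11×15 + 12×25 + 15×35 + 15×45 + 24×55 + 14×65 + 10×75 = 4695
n = Σf = 111
Mean = 4695 / 111 = 42.2973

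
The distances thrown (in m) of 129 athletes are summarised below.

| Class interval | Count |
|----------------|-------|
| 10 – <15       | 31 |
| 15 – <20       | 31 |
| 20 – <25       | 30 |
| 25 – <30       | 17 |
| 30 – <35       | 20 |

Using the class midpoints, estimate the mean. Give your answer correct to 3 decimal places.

Midpoints: 12.5, 17.5, 22.5, 27.5, 32.5
Σfm = 31×12.5 + 31×17.5 + 30×22.5 + 17×27.5 + 20×32.5 = 2722.5
n = Σf = 129
Mean = 2722.5 / 129 = 21.1047

21.105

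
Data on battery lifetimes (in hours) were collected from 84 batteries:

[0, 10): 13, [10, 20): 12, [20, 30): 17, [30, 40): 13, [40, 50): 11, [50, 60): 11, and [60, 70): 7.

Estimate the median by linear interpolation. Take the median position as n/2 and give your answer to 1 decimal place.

30.0

Cumulative frequencies: 13, 25, 42, 55, 66, 77, 84
n = 84; position = n/2 = 42.
This falls in the class [20, 30): L = 20, F = 25, f = 17, h = 10.
Median ≈ 20 + ((42 − 25) / 17) × 10 = 30.0000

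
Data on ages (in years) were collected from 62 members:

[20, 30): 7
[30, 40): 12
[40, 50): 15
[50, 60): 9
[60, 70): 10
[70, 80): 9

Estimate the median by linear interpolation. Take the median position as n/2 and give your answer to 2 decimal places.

48.00

Cumulative frequencies: 7, 19, 34, 43, 53, 62
n = 62; position = n/2 = 31.
This falls in the class [40, 50): L = 40, F = 19, f = 15, h = 10.
Median ≈ 40 + ((31 − 19) / 15) × 10 = 48.0000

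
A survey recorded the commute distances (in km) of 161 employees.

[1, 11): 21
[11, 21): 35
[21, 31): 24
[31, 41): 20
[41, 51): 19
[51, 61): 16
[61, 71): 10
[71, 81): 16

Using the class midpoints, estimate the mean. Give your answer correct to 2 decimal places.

35.25

Midpoints: 6, 16, 26, 36, 46, 56, 66, 76
Σfm = 21×6 + 35×16 + 24×26 + 20×36 + 19×46 + 16×56 + 10×66 + 16×76 = 5676
n = Σf = 161
Mean = 5676 / 161 = 35.2547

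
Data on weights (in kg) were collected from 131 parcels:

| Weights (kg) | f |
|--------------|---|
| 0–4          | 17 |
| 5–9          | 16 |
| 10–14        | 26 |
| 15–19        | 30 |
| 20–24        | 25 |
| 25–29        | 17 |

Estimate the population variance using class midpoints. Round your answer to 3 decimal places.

Midpoints: 2, 7, 12, 17, 22, 27
n = 131, Σfm = 1977, mean = 15.0916
Σfm² = 37759
Σf(m − x̄)² = Σfm² − (Σfm)²/n = 37759 − 1977²/131 = 7922.9008
Population variance = 7922.9008 / 131 = 60.4802

60.480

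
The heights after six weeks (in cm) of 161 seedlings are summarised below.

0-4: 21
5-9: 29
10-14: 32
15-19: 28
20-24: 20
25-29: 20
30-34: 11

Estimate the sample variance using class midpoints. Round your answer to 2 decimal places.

80.26

Midpoints: 2, 7, 12, 17, 22, 27, 32
n = 161, Σfm = 2437, mean = 15.1366
Σfm² = 49729
Σf(m − x̄)² = Σfm² − (Σfm)²/n = 49729 − 2437²/161 = 12840.9938
Sample variance = 12840.9938 / 160 = 80.2562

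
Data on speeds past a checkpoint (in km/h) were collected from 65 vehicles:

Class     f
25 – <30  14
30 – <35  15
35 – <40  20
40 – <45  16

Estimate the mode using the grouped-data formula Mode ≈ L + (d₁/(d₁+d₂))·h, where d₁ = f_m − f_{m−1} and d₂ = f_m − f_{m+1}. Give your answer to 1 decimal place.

37.8

Modal class: 35 – <40 (highest frequency 20).
d₁ = 20 − 15 = 5, d₂ = 20 − 16 = 4
Mode ≈ 35 + (5/(5+4)) × 5 = 35 + 2.7778 = 37.7778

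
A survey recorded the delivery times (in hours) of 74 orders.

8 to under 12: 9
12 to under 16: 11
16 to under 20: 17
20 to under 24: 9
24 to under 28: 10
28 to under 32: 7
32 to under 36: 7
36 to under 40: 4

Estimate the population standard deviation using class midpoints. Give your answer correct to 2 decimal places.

Midpoints: 10, 14, 18, 22, 26, 30, 34, 38
n = 74, Σfm = 1608, mean = 21.7297
Σfm² = 39848
Σf(m − x̄)² = Σfm² − (Σfm)²/n = 39848 − 1608²/74 = 4906.5946
Population variance = 4906.5946 / 74 = 66.3053
Standard deviation = √66.3053 = 8.1428

8.14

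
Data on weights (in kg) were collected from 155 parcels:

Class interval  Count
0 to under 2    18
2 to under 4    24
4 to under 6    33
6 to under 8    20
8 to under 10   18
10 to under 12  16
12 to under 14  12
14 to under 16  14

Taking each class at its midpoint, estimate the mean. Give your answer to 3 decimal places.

Midpoints: 1, 3, 5, 7, 9, 11, 13, 15
Σfm = 18×1 + 24×3 + 33×5 + 20×7 + 18×9 + 16×11 + 12×13 + 14×15 = 1099
n = Σf = 155
Mean = 1099 / 155 = 7.0903

7.090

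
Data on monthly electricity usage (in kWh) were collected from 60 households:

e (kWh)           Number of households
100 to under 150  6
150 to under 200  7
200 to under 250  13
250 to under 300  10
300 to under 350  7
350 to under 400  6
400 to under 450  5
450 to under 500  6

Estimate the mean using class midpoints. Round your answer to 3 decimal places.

285.833

Midpoints: 125, 175, 225, 275, 325, 375, 425, 475
Σfm = 6×125 + 7×175 + 13×225 + 10×275 + 7×325 + 6×375 + 5×425 + 6×475 = 17150
n = Σf = 60
Mean = 17150 / 60 = 285.8333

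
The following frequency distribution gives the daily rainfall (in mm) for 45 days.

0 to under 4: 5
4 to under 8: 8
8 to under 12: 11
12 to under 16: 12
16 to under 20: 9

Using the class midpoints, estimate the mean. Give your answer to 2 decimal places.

Midpoints: 2, 6, 10, 14, 18
Σfm = 5×2 + 8×6 + 11×10 + 12×14 + 9×18 = 498
n = Σf = 45
Mean = 498 / 45 = 11.0667

11.07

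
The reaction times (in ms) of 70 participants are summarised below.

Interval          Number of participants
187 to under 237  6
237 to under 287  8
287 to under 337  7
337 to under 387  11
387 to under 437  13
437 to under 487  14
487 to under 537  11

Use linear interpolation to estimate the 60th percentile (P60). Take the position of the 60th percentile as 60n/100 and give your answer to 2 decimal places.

Cumulative frequencies: 6, 14, 21, 32, 45, 59, 70
n = 70; position = 60n/100 = 42.
This falls in the class 387 to under 437: L = 387, F = 32, f = 13, h = 50.
60th percentile ≈ 387 + ((42 − 32) / 13) × 50 = 425.4615

425.46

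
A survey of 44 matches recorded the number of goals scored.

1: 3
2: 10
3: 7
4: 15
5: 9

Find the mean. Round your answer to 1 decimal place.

Values: 1, 2, 3, 4, 5
Σfx = 3×1 + 10×2 + 7×3 + 15×4 + 9×5 = 149
n = Σf = 44
Mean = 149 / 44 = 3.3864

3.4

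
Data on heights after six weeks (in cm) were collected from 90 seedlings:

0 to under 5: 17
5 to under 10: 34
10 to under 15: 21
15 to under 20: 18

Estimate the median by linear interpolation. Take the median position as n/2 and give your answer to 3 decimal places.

Cumulative frequencies: 17, 51, 72, 90
n = 90; position = n/2 = 45.
This falls in the class 5 to under 10: L = 5, F = 17, f = 34, h = 5.
Median ≈ 5 + ((45 − 17) / 34) × 5 = 9.1176

9.118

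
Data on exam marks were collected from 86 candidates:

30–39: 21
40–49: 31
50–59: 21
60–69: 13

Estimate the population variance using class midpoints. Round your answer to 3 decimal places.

Midpoints: 34.5, 44.5, 54.5, 64.5
n = 86, Σfm = 4087, mean = 47.5233
Σfm² = 202841.5
Σf(m − x̄)² = Σfm² − (Σfm)²/n = 202841.5 − 4087²/86 = 8613.9535
Population variance = 8613.9535 / 86 = 100.1622

100.162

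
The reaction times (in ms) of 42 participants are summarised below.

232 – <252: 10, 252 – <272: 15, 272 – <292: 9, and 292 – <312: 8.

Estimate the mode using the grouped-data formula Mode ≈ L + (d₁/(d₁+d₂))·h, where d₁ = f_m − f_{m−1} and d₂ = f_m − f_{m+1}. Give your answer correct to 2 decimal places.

Modal class: 252 – <272 (highest frequency 15).
d₁ = 15 − 10 = 5, d₂ = 15 − 9 = 6
Mode ≈ 252 + (5/(5+6)) × 20 = 252 + 9.0909 = 261.0909

261.09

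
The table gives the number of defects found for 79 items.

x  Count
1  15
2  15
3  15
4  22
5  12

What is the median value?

3

Cumulative frequencies: 15, 30, 45, 67, 79
n = 79, so the median is the value in position (n+1)/2 = 40.
Position 40 falls at value 3.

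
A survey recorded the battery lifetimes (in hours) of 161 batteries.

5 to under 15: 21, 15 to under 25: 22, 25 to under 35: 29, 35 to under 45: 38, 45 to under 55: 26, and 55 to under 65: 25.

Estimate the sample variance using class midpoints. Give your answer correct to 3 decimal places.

Midpoints: 10, 20, 30, 40, 50, 60
n = 161, Σfm = 5840, mean = 36.2733
Σfm² = 252800
Σf(m − x̄)² = Σfm² − (Σfm)²/n = 252800 − 5840²/161 = 40963.9752
Sample variance = 40963.9752 / 160 = 256.0248

256.025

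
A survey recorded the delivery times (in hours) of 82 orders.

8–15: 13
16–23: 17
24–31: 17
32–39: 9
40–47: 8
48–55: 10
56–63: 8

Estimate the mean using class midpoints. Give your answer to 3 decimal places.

31.793

Midpoints: 11.5, 19.5, 27.5, 35.5, 43.5, 51.5, 59.5
Σfm = 13×11.5 + 17×19.5 + 17×27.5 + 9×35.5 + 8×43.5 + 10×51.5 + 8×59.5 = 2607
n = Σf = 82
Mean = 2607 / 82 = 31.7927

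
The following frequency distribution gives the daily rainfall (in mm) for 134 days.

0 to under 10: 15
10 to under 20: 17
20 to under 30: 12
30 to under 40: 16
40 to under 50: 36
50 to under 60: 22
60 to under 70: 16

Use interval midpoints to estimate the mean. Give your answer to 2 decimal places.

Midpoints: 5, 15, 25, 35, 45, 55, 65
Σfm = 15×5 + 17×15 + 12×25 + 16×35 + 36×45 + 22×55 + 16×65 = 5060
n = Σf = 134
Mean = 5060 / 134 = 37.7612

37.76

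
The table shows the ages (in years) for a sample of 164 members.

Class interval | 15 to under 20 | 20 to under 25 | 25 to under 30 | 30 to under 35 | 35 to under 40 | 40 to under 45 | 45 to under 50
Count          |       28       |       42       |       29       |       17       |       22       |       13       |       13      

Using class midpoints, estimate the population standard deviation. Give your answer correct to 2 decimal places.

Midpoints: 17.5, 22.5, 27.5, 32.5, 37.5, 42.5, 47.5
n = 164, Σfm = 4780, mean = 29.1463
Σfm² = 153475
Σf(m − x̄)² = Σfm² − (Σfm)²/n = 153475 − 4780²/164 = 14155.4878
Population variance = 14155.4878 / 164 = 86.3140
Standard deviation = √86.3140 = 9.2905

9.29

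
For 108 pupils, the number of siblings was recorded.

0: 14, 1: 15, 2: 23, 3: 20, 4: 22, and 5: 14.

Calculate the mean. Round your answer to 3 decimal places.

Values: 0, 1, 2, 3, 4, 5
Σfx = 14×0 + 15×1 + 23×2 + 20×3 + 22×4 + 14×5 = 279
n = Σf = 108
Mean = 279 / 108 = 2.5833

2.583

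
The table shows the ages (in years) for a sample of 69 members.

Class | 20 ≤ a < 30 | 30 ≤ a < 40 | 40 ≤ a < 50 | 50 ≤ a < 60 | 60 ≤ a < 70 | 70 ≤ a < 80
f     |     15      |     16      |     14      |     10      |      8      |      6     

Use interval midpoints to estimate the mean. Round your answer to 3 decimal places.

Midpoints: 25, 35, 45, 55, 65, 75
Σfm = 15×25 + 16×35 + 14×45 + 10×55 + 8×65 + 6×75 = 3085
n = Σf = 69
Mean = 3085 / 69 = 44.7101

44.710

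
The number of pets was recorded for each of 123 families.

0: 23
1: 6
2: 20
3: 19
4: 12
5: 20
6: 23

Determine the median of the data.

Cumulative frequencies: 23, 29, 49, 68, 80, 100, 123
n = 123, so the median is the value in position (n+1)/2 = 62.
Position 62 falls at value 3.

3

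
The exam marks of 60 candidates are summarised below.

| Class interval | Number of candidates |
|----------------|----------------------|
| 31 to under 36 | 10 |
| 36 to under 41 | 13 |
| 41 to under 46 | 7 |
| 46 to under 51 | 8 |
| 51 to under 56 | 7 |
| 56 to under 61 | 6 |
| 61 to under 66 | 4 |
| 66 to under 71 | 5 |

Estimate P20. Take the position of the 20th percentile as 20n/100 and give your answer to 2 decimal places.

Cumulative frequencies: 10, 23, 30, 38, 45, 51, 55, 60
n = 60; position = 20n/100 = 12.
This falls in the class 36 to under 41: L = 36, F = 10, f = 13, h = 5.
20th percentile ≈ 36 + ((12 − 10) / 13) × 5 = 36.7692

36.77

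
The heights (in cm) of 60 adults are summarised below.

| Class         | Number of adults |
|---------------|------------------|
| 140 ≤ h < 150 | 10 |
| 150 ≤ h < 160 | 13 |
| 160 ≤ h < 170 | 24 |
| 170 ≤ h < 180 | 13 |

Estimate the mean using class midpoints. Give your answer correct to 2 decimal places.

Midpoints: 145, 155, 165, 175
Σfm = 10×145 + 13×155 + 24×165 + 13×175 = 9700
n = Σf = 60
Mean = 9700 / 60 = 161.6667

161.67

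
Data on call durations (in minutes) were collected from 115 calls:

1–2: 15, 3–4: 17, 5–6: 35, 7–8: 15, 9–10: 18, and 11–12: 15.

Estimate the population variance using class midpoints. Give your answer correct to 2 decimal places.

Midpoints: 1.5, 3.5, 5.5, 7.5, 9.5, 11.5
n = 115, Σfm = 730.5, mean = 6.3522
Σfm² = 5752.75
Σf(m − x̄)² = Σfm² − (Σfm)²/n = 5752.75 − 730.5²/115 = 1112.4870
Population variance = 1112.4870 / 115 = 9.6738

9.67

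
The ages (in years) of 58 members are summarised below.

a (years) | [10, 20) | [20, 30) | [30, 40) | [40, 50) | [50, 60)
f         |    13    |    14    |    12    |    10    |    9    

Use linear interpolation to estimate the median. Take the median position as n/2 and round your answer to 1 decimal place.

Cumulative frequencies: 13, 27, 39, 49, 58
n = 58; position = n/2 = 29.
This falls in the class [30, 40): L = 30, F = 27, f = 12, h = 10.
Median ≈ 30 + ((29 − 27) / 12) × 10 = 31.6667

31.7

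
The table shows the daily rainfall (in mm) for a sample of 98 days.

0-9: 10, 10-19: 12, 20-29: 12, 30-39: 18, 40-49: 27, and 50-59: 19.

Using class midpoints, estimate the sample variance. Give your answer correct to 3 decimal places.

260.814

Midpoints: 4.5, 14.5, 24.5, 34.5, 44.5, 54.5
n = 98, Σfm = 3371, mean = 34.3980
Σfm² = 141254.5
Σf(m − x̄)² = Σfm² − (Σfm)²/n = 141254.5 − 3371²/98 = 25298.9796
Sample variance = 25298.9796 / 97 = 260.8142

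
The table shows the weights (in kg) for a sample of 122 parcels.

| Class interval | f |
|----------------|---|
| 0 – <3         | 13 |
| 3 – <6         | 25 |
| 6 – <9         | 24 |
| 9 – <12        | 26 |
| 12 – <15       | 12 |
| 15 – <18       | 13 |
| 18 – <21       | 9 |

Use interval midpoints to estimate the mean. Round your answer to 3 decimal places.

9.320

Midpoints: 1.5, 4.5, 7.5, 10.5, 13.5, 16.5, 19.5
Σfm = 13×1.5 + 25×4.5 + 24×7.5 + 26×10.5 + 12×13.5 + 13×16.5 + 9×19.5 = 1137
n = Σf = 122
Mean = 1137 / 122 = 9.3197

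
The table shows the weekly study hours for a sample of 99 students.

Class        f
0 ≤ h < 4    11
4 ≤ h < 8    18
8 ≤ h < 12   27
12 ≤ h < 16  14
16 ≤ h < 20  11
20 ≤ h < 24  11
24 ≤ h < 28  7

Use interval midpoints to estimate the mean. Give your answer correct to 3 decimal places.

Midpoints: 2, 6, 10, 14, 18, 22, 26
Σfm = 11×2 + 18×6 + 27×10 + 14×14 + 11×18 + 11×22 + 7×26 = 1218
n = Σf = 99
Mean = 1218 / 99 = 12.3030

12.303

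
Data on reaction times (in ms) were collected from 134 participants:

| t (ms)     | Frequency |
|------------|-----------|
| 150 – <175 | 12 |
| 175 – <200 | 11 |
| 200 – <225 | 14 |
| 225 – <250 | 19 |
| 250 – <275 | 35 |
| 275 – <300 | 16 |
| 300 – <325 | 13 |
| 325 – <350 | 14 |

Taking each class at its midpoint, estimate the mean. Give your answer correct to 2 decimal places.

254.29

Midpoints: 162.5, 187.5, 212.5, 237.5, 262.5, 287.5, 312.5, 337.5
Σfm = 12×162.5 + 11×187.5 + 14×212.5 + 19×237.5 + 35×262.5 + 16×287.5 + 13×312.5 + 14×337.5 = 34075
n = Σf = 134
Mean = 34075 / 134 = 254.2910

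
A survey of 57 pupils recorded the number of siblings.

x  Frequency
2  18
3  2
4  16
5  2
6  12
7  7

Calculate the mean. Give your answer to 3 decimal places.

Values: 2, 3, 4, 5, 6, 7
Σfx = 18×2 + 2×3 + 16×4 + 2×5 + 12×6 + 7×7 = 237
n = Σf = 57
Mean = 237 / 57 = 4.1579

4.158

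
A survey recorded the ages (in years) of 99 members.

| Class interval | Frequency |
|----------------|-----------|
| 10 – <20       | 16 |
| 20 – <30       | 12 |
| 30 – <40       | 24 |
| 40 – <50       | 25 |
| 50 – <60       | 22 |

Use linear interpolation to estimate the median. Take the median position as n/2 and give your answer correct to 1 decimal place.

39.0

Cumulative frequencies: 16, 28, 52, 77, 99
n = 99; position = n/2 = 49.5.
This falls in the class 30 – <40: L = 30, F = 28, f = 24, h = 10.
Median ≈ 30 + ((49.5 − 28) / 24) × 10 = 38.9583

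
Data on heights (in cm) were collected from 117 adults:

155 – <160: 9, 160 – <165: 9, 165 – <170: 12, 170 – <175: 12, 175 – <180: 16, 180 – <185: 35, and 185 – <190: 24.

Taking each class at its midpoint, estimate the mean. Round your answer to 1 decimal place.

176.8

Midpoints: 157.5, 162.5, 167.5, 172.5, 177.5, 182.5, 187.5
Σfm = 9×157.5 + 9×162.5 + 12×167.5 + 12×172.5 + 16×177.5 + 35×182.5 + 24×187.5 = 20687.5
n = Σf = 117
Mean = 20687.5 / 117 = 176.8162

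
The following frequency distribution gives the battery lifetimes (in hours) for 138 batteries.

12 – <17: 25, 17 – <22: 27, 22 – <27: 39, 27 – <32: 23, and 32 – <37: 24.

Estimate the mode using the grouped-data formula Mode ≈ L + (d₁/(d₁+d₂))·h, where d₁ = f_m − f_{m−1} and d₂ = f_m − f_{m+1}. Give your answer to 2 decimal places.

Modal class: 22 – <27 (highest frequency 39).
d₁ = 39 − 27 = 12, d₂ = 39 − 23 = 16
Mode ≈ 22 + (12/(12+16)) × 5 = 22 + 2.1429 = 24.1429

24.14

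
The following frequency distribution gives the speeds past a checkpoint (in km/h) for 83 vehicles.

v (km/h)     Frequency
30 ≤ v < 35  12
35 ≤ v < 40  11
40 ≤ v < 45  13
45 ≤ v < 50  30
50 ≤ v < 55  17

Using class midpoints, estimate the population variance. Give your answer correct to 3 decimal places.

Midpoints: 32.5, 37.5, 42.5, 47.5, 52.5
n = 83, Σfm = 3672.5, mean = 44.2470
Σfm² = 166168.75
Σf(m − x̄)² = Σfm² − (Σfm)²/n = 166168.75 − 3672.5²/83 = 3671.6867
Population variance = 3671.6867 / 83 = 44.2372

44.237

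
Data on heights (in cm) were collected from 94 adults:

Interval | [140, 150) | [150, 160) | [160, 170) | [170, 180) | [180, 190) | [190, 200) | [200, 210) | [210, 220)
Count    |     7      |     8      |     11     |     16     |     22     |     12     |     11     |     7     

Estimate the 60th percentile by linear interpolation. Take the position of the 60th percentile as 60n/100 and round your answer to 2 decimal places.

Cumulative frequencies: 7, 15, 26, 42, 64, 76, 87, 94
n = 94; position = 60n/100 = 56.4.
This falls in the class [180, 190): L = 180, F = 42, f = 22, h = 10.
60th percentile ≈ 180 + ((56.4 − 42) / 22) × 10 = 186.5455

186.55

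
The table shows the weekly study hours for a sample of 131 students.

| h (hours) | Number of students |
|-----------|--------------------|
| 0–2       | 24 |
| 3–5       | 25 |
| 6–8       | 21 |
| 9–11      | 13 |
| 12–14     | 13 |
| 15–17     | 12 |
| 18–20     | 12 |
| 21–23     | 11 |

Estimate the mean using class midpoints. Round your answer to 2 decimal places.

Midpoints: 1, 4, 7, 10, 13, 16, 19, 22
Σfm = 24×1 + 25×4 + 21×7 + 13×10 + 13×13 + 12×16 + 12×19 + 11×22 = 1232
n = Σf = 131
Mean = 1232 / 131 = 9.4046

9.40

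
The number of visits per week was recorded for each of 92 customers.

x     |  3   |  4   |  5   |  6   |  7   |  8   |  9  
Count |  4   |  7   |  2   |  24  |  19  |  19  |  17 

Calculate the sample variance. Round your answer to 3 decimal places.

2.686

Values: 3, 4, 5, 6, 7, 8, 9
n = 92, Σfx = 632, mean = 6.8696
Σfx² = 4586
Σf(x − x̄)² = Σfx² − (Σfx)²/n = 4586 − 632²/92 = 244.4348
Sample variance = 244.4348 / 91 = 2.6861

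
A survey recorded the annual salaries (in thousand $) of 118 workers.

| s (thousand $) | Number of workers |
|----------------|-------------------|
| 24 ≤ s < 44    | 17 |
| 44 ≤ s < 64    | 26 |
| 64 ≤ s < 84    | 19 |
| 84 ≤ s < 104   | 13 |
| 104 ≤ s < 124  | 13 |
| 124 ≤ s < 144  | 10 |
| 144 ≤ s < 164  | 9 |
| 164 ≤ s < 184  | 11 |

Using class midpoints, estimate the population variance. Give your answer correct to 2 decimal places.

1977.13

Midpoints: 34, 54, 74, 94, 114, 134, 154, 174
n = 118, Σfm = 10732, mean = 90.9492
Σfm² = 1209368
Σf(m − x̄)² = Σfm² − (Σfm)²/n = 1209368 − 10732²/118 = 233301.6949
Population variance = 233301.6949 / 118 = 1977.1330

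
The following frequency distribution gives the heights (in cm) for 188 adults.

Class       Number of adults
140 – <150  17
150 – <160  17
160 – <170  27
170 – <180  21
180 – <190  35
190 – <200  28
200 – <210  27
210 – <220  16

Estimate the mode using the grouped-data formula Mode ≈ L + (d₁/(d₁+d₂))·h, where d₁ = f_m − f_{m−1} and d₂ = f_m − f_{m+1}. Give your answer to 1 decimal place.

Modal class: 180 – <190 (highest frequency 35).
d₁ = 35 − 21 = 14, d₂ = 35 − 28 = 7
Mode ≈ 180 + (14/(14+7)) × 10 = 180 + 6.6667 = 186.6667

186.7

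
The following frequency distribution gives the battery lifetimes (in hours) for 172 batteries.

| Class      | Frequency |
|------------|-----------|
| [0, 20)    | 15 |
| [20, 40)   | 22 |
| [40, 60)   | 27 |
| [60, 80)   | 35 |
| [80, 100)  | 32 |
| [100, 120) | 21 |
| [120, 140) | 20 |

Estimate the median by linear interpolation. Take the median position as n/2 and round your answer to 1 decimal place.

Cumulative frequencies: 15, 37, 64, 99, 131, 152, 172
n = 172; position = n/2 = 86.
This falls in the class [60, 80): L = 60, F = 64, f = 35, h = 20.
Median ≈ 60 + ((86 − 64) / 35) × 20 = 72.5714

72.6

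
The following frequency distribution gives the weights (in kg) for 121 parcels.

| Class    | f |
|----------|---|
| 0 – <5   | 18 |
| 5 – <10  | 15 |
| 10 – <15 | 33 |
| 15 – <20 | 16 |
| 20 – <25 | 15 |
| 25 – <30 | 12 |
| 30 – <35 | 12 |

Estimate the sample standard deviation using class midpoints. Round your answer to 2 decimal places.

9.26

Midpoints: 2.5, 7.5, 12.5, 17.5, 22.5, 27.5, 32.5
n = 121, Σfm = 1907.5, mean = 15.7645
Σfm² = 40356.25
Σf(m − x̄)² = Σfm² − (Σfm)²/n = 40356.25 − 1907.5²/121 = 10285.5372
Sample variance = 10285.5372 / 120 = 85.7128
Standard deviation = √85.7128 = 9.2581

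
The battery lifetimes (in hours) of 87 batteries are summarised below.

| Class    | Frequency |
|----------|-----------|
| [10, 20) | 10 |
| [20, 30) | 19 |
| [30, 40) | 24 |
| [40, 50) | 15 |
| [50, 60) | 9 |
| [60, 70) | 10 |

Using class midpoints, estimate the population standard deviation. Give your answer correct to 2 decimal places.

Midpoints: 15, 25, 35, 45, 55, 65
n = 87, Σfm = 3285, mean = 37.7586
Σfm² = 143375
Σf(m − x̄)² = Σfm² − (Σfm)²/n = 143375 − 3285²/87 = 19337.9310
Population variance = 19337.9310 / 87 = 222.2751
Standard deviation = √222.2751 = 14.9089

14.91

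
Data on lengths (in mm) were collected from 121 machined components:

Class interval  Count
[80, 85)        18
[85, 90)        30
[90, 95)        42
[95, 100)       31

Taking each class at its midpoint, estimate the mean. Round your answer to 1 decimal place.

Midpoints: 82.5, 87.5, 92.5, 97.5
Σfm = 18×82.5 + 30×87.5 + 42×92.5 + 31×97.5 = 11017.5
n = Σf = 121
Mean = 11017.5 / 121 = 91.0537

91.1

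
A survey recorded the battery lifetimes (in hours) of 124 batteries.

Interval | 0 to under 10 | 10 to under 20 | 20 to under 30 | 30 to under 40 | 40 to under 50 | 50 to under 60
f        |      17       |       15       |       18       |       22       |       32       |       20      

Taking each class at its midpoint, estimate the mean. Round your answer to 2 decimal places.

32.82

Midpoints: 5, 15, 25, 35, 45, 55
Σfm = 17×5 + 15×15 + 18×25 + 22×35 + 32×45 + 20×55 = 4070
n = Σf = 124
Mean = 4070 / 124 = 32.8226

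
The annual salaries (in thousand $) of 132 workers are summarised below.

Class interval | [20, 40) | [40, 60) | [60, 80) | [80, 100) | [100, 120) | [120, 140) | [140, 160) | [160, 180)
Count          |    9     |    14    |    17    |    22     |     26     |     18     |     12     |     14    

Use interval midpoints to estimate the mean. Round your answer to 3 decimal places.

102.424

Midpoints: 30, 50, 70, 90, 110, 130, 150, 170
Σfm = 9×30 + 14×50 + 17×70 + 22×90 + 26×110 + 18×130 + 12×150 + 14×170 = 13520
n = Σf = 132
Mean = 13520 / 132 = 102.4242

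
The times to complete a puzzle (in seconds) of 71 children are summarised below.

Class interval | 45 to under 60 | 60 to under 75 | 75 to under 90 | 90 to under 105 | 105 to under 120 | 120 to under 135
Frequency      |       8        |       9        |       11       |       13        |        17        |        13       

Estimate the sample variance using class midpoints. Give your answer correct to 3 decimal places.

599.759

Midpoints: 52.5, 67.5, 82.5, 97.5, 112.5, 127.5
n = 71, Σfm = 6772.5, mean = 95.3873
Σfm² = 687993.75
Σf(m − x̄)² = Σfm² − (Σfm)²/n = 687993.75 − 6772.5²/71 = 41983.0986
Sample variance = 41983.0986 / 70 = 599.7586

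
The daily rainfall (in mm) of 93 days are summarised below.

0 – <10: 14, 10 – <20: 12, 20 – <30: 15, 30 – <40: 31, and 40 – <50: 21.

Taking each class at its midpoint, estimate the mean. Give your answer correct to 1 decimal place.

28.5

Midpoints: 5, 15, 25, 35, 45
Σfm = 14×5 + 12×15 + 15×25 + 31×35 + 21×45 = 2655
n = Σf = 93
Mean = 2655 / 93 = 28.5484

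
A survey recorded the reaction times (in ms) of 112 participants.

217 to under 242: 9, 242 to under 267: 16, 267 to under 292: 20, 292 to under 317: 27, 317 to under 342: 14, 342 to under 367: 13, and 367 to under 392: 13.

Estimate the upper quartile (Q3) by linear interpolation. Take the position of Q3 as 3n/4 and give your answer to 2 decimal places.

338.43

Cumulative frequencies: 9, 25, 45, 72, 86, 99, 112
n = 112; position = 3n/4 = 84.
This falls in the class 317 to under 342: L = 317, F = 72, f = 14, h = 25.
Upper quartile ≈ 317 + ((84 − 72) / 14) × 25 = 338.4286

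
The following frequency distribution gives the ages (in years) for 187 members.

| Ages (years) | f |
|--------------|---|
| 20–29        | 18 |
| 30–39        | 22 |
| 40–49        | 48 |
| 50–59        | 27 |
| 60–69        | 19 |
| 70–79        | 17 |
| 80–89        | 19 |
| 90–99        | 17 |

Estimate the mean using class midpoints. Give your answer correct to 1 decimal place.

Midpoints: 24.5, 34.5, 44.5, 54.5, 64.5, 74.5, 84.5, 94.5
Σfm = 18×24.5 + 22×34.5 + 48×44.5 + 27×54.5 + 19×64.5 + 17×74.5 + 19×84.5 + 17×94.5 = 10511.5
n = Σf = 187
Mean = 10511.5 / 187 = 56.2112

56.2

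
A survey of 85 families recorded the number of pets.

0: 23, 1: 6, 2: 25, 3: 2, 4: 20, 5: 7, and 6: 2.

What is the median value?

Cumulative frequencies: 23, 29, 54, 56, 76, 83, 85
n = 85, so the median is the value in position (n+1)/2 = 43.
Position 43 falls at value 2.

2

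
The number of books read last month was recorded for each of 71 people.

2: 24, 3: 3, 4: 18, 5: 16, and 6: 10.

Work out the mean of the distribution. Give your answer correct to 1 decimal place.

3.8

Values: 2, 3, 4, 5, 6
Σfx = 24×2 + 3×3 + 18×4 + 16×5 + 10×6 = 269
n = Σf = 71
Mean = 269 / 71 = 3.7887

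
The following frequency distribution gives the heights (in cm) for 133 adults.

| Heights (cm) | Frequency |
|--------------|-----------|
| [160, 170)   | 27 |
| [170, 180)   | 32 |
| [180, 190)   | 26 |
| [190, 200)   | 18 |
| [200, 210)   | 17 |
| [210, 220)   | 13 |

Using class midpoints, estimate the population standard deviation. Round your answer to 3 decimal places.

Midpoints: 165, 175, 185, 195, 205, 215
n = 133, Σfm = 24655, mean = 185.3759
Σfm² = 4604725
Σf(m − x̄)² = Σfm² − (Σfm)²/n = 4604725 − 24655²/133 = 34281.2030
Population variance = 34281.2030 / 133 = 257.7534
Standard deviation = √257.7534 = 16.0547

16.055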